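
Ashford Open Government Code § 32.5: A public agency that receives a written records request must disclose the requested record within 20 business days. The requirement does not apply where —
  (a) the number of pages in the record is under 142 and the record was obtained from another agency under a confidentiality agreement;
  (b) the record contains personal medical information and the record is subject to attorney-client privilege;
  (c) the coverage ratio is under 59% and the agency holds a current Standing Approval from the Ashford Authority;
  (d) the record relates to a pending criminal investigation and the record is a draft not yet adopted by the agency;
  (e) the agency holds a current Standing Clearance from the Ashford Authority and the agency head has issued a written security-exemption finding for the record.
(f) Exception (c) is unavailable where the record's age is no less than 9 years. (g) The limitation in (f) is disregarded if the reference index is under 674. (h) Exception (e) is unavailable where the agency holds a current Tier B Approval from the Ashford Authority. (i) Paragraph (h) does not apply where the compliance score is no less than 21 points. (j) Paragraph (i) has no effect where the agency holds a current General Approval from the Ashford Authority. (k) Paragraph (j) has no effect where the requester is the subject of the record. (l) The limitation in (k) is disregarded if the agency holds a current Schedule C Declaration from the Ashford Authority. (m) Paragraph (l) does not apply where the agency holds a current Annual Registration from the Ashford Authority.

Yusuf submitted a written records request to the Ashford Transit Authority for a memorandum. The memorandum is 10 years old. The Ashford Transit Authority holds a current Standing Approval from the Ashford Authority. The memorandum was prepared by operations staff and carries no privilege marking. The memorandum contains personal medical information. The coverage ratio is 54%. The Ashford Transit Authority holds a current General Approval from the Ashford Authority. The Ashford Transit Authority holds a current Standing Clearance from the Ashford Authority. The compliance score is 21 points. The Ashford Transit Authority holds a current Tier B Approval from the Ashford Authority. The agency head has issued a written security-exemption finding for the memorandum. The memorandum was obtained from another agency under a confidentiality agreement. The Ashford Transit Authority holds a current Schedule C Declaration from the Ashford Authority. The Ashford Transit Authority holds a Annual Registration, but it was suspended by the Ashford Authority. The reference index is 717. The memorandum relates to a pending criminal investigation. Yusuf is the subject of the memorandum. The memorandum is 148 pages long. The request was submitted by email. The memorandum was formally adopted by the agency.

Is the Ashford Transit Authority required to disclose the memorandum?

Yes — the Ashford Transit Authority must disclose the memorandum.

Exception (a) does not apply: the number of pages in the record is 148, not under 142.
Exception (b) requires that the record is subject to attorney-client privilege; but the memorandum carries no privilege marking, so (b) is unavailable.
Exception (c): the coverage ratio is 54%, under the 59% limit; a current Standing Approval is held — every condition holds. However, paragraphs (f)–(g) must be considered: (f) operates against (c): the record's age is 10 years, meeting the 9 years threshold. (g) is not engaged (the reference index is 717, not under 674), so (f) stands. So (c) is unavailable.
Exception (d) requires that the record is a draft not yet adopted by the agency; but the memorandum has been formally adopted, so (d) is unavailable.
Exception (e)'s conditions are all satisfied: a current Standing Clearance is held; a written security-exemption finding has been issued. But applying paragraphs (h)–(m): (h) operates against (e): a current Tier B Approval is held. (i) would limit (h) — the compliance score is 21 points, meeting the 21 points threshold — but (j) sets (i) aside: (j) applies — a current General Approval is held. (k) would limit (j) — Yusuf is the subject of the memorandum — but (l) sets (k) aside: (l) operates against (k): a current Schedule C Declaration is held. (m) is not engaged (there is no Annual Registration in force), so (l) stands. (e) is therefore removed.
None of the exceptions is available; § 32.5 applies in full.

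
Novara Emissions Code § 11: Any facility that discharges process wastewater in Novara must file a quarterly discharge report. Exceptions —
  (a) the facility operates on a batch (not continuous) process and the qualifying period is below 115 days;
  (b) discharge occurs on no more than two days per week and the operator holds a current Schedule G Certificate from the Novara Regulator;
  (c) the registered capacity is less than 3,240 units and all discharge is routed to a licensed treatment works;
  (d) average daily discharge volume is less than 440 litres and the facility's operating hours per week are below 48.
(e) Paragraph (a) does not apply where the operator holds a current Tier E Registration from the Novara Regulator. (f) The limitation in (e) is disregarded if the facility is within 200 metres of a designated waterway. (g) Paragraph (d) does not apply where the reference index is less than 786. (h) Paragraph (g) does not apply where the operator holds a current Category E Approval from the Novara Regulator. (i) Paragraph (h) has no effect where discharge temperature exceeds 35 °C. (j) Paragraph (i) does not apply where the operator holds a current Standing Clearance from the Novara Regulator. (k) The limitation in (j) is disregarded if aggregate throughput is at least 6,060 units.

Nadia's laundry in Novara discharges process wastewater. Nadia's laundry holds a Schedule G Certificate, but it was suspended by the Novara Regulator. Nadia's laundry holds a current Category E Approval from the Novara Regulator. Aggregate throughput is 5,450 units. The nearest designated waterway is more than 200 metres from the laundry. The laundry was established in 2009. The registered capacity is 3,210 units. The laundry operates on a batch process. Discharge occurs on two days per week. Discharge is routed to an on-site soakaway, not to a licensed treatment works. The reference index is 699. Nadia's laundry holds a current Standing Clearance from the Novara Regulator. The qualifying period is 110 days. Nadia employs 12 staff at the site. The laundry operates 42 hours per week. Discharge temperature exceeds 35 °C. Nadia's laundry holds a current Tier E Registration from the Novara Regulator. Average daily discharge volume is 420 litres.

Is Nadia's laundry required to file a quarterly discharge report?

No — exception (d) applies; Nadia's laundry is not required to file a quarterly discharge report.

All of (a)'s requirements are met (the facility operates on a batch process; the qualifying period is 110 days, below the 115 days limit). Turning to paragraphs (e)–(f): (e) operates against (a): a current Tier E Registration is held. (f) is not triggered (the laundry is more than 200 m from any designated waterway), so (e) stands. (a) is therefore removed.
Exception (b) fails — no current Schedule G Certificate is held.
Exception (c) does not apply: discharge is not routed to a licensed treatment works.
Exception (d): average daily discharge volume is 420 litres, less than the 440 litres limit; the facility's operating hours per week are 42, below the 48 limit — every condition holds. As to paragraphs (g)–(k): (g) is engaged (the reference index is 699, less than the 786 limit), but is itself disapplied by (h): (h) is engaged — a current Category E Approval is held. (i) is triggered (discharge temperature exceeds 35 °C), but is itself disapplied by (j): (j) operates against (i): a current Standing Clearance is held. (k) is not triggered (aggregate throughput is 5,450 units, short of 6,060 units), so (j) stands. Exception (d) stands.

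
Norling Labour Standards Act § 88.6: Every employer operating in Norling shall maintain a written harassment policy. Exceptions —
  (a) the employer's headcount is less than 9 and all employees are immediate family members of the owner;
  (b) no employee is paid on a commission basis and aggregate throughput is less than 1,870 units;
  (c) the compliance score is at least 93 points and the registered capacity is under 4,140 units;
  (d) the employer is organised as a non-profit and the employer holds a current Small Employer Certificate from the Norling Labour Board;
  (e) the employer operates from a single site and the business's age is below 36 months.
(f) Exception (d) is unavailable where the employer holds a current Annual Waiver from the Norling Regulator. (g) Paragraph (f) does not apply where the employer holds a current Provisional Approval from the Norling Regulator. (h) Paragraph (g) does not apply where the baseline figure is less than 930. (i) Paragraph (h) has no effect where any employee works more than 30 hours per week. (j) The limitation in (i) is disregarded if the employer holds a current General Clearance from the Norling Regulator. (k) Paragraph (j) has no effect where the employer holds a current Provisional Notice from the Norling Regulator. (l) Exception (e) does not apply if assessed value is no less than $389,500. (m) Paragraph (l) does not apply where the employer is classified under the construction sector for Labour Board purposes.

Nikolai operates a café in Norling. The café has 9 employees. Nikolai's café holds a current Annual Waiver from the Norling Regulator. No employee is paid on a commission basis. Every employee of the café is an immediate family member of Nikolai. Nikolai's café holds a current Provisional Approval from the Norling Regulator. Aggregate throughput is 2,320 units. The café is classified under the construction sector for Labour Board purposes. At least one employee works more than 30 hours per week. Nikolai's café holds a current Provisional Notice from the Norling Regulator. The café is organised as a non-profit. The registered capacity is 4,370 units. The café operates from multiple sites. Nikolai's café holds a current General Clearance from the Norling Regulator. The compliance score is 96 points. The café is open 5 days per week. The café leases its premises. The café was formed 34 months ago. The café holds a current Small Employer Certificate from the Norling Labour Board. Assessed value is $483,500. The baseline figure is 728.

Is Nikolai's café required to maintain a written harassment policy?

Exception (a) does not apply: the employer's headcount is 9, not less than 9.
Exception (b) fails — aggregate throughput is 2,320 units, not less than 1,870 units.
Exception (c) fails — the registered capacity is 4,370 units, not under 4,140 units.
All of (d)'s requirements are met (the employer is a non-profit; a current Small Employer Certificate is held). Considering the limiting provisions: (f) applies (a current Annual Waiver is held), but is set aside by (g): (g) operates against (f): a current Provisional Approval is held. (h) is engaged (the baseline figure is 728, less than the 930 limit), but is displaced by (i): (i) operates against (h): at least one employee exceeds 30 hours/week. (j) applies (a current General Clearance is held), but yields to (k): (k) applies — a current Provisional Notice is held. Exception (d) stands.
Exception (e) does not apply: the employer operates from multiple sites.

No — exception (d) applies; Nikolai's café is not required to maintain a written harassment policy.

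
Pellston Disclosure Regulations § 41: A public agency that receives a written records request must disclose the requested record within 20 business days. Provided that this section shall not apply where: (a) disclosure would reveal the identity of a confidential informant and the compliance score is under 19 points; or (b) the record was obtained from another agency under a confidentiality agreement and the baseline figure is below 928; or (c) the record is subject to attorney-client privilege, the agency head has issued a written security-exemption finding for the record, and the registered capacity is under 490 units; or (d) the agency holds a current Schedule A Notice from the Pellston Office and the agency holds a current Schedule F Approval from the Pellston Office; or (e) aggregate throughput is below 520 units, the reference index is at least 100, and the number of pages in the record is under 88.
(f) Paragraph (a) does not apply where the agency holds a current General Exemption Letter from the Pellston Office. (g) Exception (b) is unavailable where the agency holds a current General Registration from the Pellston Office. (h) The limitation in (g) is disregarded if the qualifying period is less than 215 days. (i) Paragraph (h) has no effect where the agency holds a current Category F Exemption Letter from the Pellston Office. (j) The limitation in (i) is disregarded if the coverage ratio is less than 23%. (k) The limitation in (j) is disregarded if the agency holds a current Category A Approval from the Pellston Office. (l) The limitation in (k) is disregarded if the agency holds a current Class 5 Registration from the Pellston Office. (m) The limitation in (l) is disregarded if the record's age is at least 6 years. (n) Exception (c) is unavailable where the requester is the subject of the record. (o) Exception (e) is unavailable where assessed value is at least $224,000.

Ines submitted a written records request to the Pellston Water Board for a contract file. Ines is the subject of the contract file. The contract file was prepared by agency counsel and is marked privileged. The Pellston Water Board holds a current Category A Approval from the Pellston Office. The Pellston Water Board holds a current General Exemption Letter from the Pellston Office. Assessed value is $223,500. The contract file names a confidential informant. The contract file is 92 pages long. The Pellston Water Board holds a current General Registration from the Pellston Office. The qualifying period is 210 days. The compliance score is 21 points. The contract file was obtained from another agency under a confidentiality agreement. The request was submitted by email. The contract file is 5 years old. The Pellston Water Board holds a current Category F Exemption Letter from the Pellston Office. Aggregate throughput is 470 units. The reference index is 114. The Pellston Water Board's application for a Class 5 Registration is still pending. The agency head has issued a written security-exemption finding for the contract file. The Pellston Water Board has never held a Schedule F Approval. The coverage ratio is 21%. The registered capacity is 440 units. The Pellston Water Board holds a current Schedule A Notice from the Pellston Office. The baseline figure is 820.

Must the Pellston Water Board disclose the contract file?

Yes — the Pellston Water Board must disclose the contract file.

Exception (a) does not apply: the compliance score is 21 points, not under 19 points.
Exception (b)'s conditions are all satisfied: the contract file was obtained under a confidentiality agreement; the baseline figure is 820, below the 928 limit. However, paragraphs (g)–(m) must be considered: (g) operates against (b): a current General Registration is held. (h) would limit (g) — the qualifying period is 210 days, less than the 215 days limit — but (i) sets (h) aside: (i) operates against (h): a current Category F Exemption Letter is held. (j) is engaged (the coverage ratio is 21%, less than the 23% limit), but is overridden by (k): (k) operates — a current Category A Approval is held. (l) is not triggered (there is no Class 5 Registration in force), so (k) stands. So (b) is unavailable.
Exception (c)'s conditions are all satisfied: the contract file is privileged; a written security-exemption finding has been issued; the registered capacity is 440 units, under the 490 units limit. But: (n) operates against (c): Ines is the subject of the contract file. Exception (c) does not apply.
Exception (d) requires that the agency holds a current Schedule F Approval from the Pellston Office; but no current Schedule F Approval is held, so (d) is unavailable.
Exception (e) requires that the number of pages in the record is under 88; but the number of pages in the record is 92, not under 88, so (e) is unavailable.
No exception is made out. the Pellston Water Board falls within the general rule.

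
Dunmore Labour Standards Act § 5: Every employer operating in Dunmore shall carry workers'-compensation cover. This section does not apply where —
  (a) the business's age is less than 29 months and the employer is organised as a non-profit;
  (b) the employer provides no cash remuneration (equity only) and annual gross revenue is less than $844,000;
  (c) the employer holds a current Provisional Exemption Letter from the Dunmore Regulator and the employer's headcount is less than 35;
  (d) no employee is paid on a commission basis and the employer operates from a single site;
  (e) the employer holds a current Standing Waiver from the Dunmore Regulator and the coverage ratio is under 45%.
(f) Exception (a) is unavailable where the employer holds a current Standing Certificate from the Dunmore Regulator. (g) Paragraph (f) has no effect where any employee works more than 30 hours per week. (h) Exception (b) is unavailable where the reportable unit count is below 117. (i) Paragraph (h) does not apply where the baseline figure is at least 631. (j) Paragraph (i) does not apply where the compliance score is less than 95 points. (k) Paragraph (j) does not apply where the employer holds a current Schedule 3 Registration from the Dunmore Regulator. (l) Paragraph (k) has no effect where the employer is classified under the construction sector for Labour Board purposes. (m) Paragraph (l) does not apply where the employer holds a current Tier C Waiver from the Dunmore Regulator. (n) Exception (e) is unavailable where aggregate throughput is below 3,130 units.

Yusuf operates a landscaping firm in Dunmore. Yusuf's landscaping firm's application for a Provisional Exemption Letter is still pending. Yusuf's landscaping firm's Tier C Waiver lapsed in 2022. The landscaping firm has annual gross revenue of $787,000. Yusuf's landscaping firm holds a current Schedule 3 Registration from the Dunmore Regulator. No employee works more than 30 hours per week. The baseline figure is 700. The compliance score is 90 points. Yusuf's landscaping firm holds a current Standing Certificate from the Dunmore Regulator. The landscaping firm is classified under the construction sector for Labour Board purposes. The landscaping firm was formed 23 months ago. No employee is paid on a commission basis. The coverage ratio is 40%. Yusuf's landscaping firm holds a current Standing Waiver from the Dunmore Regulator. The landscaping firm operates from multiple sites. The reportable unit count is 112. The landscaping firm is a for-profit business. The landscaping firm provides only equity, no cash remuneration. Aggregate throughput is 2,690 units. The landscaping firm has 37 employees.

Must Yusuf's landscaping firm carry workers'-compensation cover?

Yes — Yusuf's landscaping firm must carry workers'-compensation cover.

Exception (a) requires that the employer is organised as a non-profit; but the employer is for-profit, so (a) is unavailable.
Exception (b) is satisfied on its face — remuneration is equity-only; annual gross revenue is $787,000, less than the $844,000 limit. However, paragraphs (h)–(m) must be considered: (h) is engaged — the reportable unit count is 112, below the 117 limit. (i) would limit (h) — the baseline figure is 700, meeting the 631 threshold — but (j) sets (i) aside: (j) operates against (i): the compliance score is 90 points, less than the 95 points limit. (k) would limit (j) — a current Schedule 3 Registration is held — but (l) sets (k) aside: (l) operates against (k): the landscaping firm is classified under the construction sector. (m) is not triggered (the Tier C Waiver is not current), so (l) stands. Exception (b) does not apply.
Exception (c) requires that the employer holds a current Provisional Exemption Letter from the Dunmore Regulator; but the Provisional Exemption Letter is not current, so (c) is unavailable.
Exception (d) fails — the employer operates from multiple sites.
All of (e)'s requirements are met (a current Standing Waiver is held; the coverage ratio is 40%, under the 45% limit). However, paragraph (n) must be considered: (n) is triggered — aggregate throughput is 2,690 units, below the 3,130 units limit. (e) is therefore removed.
Every exception is unavailable, so the rule governs.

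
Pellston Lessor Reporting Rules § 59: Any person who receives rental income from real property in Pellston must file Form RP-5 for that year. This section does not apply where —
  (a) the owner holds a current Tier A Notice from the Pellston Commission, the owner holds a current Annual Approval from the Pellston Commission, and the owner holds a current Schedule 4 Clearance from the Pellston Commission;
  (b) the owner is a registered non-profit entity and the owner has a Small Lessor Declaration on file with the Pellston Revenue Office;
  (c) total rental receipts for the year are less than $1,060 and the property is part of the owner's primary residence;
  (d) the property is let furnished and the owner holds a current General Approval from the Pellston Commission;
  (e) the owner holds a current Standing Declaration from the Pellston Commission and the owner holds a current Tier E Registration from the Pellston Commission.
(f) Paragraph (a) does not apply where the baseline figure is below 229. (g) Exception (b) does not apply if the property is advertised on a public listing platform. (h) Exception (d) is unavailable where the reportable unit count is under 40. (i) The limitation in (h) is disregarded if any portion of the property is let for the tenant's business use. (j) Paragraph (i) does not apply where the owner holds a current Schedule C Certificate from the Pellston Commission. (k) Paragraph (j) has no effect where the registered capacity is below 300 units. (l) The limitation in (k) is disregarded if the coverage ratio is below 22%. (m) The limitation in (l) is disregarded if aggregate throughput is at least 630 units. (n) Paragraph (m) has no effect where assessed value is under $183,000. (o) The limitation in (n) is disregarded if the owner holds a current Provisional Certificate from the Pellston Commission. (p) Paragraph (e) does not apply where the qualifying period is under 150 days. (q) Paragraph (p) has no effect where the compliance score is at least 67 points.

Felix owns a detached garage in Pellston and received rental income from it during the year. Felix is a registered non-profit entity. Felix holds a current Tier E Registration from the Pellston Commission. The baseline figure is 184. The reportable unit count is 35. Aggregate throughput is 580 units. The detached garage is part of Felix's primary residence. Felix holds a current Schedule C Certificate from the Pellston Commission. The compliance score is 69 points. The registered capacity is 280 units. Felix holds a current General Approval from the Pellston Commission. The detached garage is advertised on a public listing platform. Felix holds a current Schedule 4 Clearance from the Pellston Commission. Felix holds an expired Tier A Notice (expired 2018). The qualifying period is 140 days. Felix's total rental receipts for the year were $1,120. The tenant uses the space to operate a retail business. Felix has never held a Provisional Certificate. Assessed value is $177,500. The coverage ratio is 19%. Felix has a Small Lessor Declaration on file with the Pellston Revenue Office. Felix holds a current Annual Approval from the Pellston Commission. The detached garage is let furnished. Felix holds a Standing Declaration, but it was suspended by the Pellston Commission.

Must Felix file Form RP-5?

Exception (a) fails — the Tier A Notice is not current.
Exception (b)'s conditions are all satisfied: Felix is a registered non-profit; a Small Lessor Declaration is on file. But applying paragraph (g): (g) operates against (b): the property is publicly advertised. Exception (b) does not apply.
Exception (c) fails — total rental receipts for the year are $1,120, not less than $1,060.
Exception (d)'s conditions are all satisfied: the property is let furnished; a current General Approval is held. Turning to paragraphs (h)–(o): (h) operates against (d): the reportable unit count is 35, under the 40 limit. (i) applies (the space is let for business use), but yields to (j): (j) operates against (i): a current Schedule C Certificate is held. (k) operates (the registered capacity is 280 units, below the 300 units limit), but is overridden by (l): (l) operates — the coverage ratio is 19%, below the 22% limit. (m) does not operate here (aggregate throughput is 580 units, short of 630 units), so (l) stands. (d) is therefore removed.
Exception (e) fails — the Standing Declaration is not current.
No exception applies. The general rule governs.

Yes — Felix must file Form RP-5.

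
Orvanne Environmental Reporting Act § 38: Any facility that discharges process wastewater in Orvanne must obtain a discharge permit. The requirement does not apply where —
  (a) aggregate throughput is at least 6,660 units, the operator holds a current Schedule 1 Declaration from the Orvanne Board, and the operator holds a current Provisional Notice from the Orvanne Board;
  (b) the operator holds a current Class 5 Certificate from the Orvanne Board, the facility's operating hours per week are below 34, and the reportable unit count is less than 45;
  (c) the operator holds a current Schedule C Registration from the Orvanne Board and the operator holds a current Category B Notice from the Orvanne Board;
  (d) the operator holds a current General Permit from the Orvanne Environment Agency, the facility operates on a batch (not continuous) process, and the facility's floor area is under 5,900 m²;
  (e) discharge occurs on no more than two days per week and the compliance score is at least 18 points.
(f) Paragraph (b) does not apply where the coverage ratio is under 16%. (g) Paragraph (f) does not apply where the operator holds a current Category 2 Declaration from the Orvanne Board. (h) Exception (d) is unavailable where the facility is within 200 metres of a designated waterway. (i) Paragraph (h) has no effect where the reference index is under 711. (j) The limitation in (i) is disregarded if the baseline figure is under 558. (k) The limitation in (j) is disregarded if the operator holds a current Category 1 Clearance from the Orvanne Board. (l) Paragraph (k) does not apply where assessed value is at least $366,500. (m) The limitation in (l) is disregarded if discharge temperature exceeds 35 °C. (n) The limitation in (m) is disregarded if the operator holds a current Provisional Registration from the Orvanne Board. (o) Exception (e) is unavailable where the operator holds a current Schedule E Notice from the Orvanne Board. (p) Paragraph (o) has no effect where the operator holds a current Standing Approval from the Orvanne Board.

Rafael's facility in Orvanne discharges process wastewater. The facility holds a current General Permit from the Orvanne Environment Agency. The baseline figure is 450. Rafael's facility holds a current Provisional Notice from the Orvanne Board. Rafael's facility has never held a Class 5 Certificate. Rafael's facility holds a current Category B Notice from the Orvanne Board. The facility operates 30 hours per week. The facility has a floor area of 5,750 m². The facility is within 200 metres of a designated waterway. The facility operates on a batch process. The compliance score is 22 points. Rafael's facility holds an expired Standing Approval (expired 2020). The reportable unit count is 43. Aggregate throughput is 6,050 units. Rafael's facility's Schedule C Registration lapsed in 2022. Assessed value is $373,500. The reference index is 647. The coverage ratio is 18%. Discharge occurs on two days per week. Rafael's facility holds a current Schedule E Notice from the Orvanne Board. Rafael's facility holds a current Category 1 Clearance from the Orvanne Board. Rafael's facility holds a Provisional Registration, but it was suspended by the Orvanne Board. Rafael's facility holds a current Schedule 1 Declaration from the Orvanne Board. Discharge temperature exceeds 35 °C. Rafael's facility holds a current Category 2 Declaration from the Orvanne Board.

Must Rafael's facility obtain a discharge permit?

No — exception (d) applies; Rafael's facility is not required to obtain a discharge permit.

Exception (a) requires that aggregate throughput is at least 6,660 units; but aggregate throughput is 6,050 units, short of 6,660 units, so (a) is unavailable.
Exception (b) does not apply: no current Class 5 Certificate is held.
Exception (c) does not apply: the Schedule C Registration is not current.
Exception (d): a current General Permit is held; the facility operates on a batch process; the facility's floor area is 5,750 m², under the 5,900 m² limit — every condition holds. Under paragraphs (h)–(n): (h) is triggered (the facility is within 200 m of a designated waterway), but is overridden by (i): (i) operates — the reference index is 647, under the 711 limit. (j) applies (the baseline figure is 450, under the 558 limit), but is itself disapplied by (k): (k) is engaged — a current Category 1 Clearance is held. (l) is triggered (assessed value is $373,500, meeting the $366,500 threshold), but yields to (m): (m) operates against (l): discharge temperature exceeds 35 °C. (n) is not engaged (no current Provisional Registration is held), so (m) stands. (d) remains available.
Exception (e): discharge occurs on no more than two days per week; the compliance score is 22 points, meeting the 18 points threshold — every condition holds. Turning to paragraphs (o)–(p): (o) operates against (e): a current Schedule E Notice is held. (p) does not operate here (there is no Standing Approval in force), so (o) stands. Exception (e) does not apply.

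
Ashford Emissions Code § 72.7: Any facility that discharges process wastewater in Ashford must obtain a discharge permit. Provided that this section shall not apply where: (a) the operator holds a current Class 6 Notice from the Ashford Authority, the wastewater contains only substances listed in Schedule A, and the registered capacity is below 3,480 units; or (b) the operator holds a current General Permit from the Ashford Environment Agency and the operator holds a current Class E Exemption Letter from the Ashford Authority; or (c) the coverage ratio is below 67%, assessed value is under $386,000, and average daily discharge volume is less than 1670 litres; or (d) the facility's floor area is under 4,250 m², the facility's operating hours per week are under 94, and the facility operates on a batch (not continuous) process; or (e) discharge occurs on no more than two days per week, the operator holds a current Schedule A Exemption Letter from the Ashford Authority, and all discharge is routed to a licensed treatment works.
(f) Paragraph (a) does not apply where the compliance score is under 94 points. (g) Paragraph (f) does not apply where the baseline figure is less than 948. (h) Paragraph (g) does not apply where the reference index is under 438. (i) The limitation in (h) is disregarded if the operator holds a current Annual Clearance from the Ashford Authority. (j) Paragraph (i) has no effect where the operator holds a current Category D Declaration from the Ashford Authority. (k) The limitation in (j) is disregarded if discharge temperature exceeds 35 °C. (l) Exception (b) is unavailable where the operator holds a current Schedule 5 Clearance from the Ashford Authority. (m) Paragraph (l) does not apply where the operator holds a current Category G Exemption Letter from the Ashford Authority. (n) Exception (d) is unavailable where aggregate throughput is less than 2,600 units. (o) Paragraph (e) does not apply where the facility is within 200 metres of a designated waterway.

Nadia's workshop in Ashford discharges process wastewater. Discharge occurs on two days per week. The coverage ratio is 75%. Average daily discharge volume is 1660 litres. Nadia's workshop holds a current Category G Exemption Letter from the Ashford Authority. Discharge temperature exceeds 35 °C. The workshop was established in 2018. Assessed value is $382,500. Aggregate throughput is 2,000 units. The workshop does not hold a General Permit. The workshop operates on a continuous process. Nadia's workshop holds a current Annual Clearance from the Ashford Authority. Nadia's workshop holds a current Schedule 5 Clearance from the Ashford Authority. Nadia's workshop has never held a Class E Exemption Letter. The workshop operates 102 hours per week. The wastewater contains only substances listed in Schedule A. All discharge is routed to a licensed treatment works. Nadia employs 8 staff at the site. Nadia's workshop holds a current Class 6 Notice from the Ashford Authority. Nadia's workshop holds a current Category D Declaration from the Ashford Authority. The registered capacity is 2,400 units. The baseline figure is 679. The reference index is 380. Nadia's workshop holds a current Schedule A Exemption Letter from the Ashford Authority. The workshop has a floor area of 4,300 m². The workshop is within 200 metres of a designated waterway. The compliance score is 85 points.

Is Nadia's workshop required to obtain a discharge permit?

Exception (a)'s conditions are all satisfied: a current Class 6 Notice is held; the wastewater is Schedule-A-only; the registered capacity is 2,400 units, below the 3,480 units limit. Considering the limiting provisions: (f) would limit (a) — the compliance score is 85 points, under the 94 points limit — but (g) sets (f) aside: (g) operates — the baseline figure is 679, less than the 948 limit. (h) operates (the reference index is 380, under the 438 limit), but is overridden by (i): (i) operates against (h): a current Annual Clearance is held. (j) is engaged (a current Category D Declaration is held), but is overridden by (k): (k) operates — discharge temperature exceeds 35 °C. So (a) applies.
Exception (b) does not apply: no General Permit is held.
Exception (c) requires that the coverage ratio is below 67%; but the coverage ratio is 75%, not below 67%, so (c) is unavailable.
Exception (d) fails — the facility's floor area is 4,300 m², not under 4,250 m².
Exception (e)'s conditions are all satisfied: discharge occurs on no more than two days per week; a current Schedule A Exemption Letter is held; discharge is routed to a licensed treatment works. But applying paragraph (o): (o) is triggered — the workshop is within 200 m of a designated waterway. (e) is therefore removed.

No — exception (a) applies; Nadia's workshop is not required to obtain a discharge permit.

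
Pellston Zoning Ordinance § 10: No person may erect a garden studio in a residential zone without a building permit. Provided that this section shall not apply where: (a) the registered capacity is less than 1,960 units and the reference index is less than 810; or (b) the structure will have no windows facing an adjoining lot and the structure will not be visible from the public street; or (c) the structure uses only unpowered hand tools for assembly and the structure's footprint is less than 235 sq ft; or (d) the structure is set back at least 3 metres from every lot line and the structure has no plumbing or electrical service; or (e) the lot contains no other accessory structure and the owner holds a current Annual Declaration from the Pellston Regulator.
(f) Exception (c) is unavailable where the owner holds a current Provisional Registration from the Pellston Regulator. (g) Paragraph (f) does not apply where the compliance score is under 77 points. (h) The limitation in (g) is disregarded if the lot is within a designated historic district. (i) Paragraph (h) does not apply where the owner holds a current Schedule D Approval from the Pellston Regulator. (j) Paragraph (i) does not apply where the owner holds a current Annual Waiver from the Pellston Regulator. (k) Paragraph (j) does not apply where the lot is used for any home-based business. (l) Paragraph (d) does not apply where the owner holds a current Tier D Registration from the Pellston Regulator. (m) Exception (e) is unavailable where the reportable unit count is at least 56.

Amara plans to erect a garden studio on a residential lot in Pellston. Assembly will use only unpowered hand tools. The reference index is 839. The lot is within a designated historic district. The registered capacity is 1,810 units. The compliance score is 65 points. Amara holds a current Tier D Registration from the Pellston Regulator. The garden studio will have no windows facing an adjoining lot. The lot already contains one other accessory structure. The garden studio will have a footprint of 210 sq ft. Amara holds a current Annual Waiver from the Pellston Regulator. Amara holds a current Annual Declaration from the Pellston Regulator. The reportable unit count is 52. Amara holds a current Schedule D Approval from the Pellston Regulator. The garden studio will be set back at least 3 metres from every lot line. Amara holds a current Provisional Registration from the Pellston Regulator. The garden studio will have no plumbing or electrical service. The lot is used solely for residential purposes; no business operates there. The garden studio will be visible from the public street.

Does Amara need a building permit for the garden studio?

Yes — Amara must obtain a building permit.

Exception (a) requires that the reference index is less than 810; but the reference index is 839, not less than 810, so (a) is unavailable.
Exception (b) fails — the structure will be visible from the street.
Exception (c) is satisfied on its face — assembly uses only hand tools; the structure's footprint is 210 sq ft, less than the 235 sq ft limit. Turning to paragraphs (f)–(k): (f) operates against (c): a current Provisional Registration is held. (g) operates (the compliance score is 65 points, under the 77 points limit), but yields to (h): (h) is triggered — the lot is in a historic district. (i) operates (a current Schedule D Approval is held), but is set aside by (j): (j) operates against (i): a current Annual Waiver is held. (k) does not operate here (the lot is solely residential), so (j) stands. So (c) is unavailable.
Exception (d)'s conditions are all satisfied: the setback is at least 3 m on every side; there is no plumbing or electrical service. But applying paragraph (l): (l) operates against (d): a current Tier D Registration is held. Exception (d) does not apply.
Exception (e) fails — the lot already has another accessory structure.
Every exception is unavailable, so the rule governs.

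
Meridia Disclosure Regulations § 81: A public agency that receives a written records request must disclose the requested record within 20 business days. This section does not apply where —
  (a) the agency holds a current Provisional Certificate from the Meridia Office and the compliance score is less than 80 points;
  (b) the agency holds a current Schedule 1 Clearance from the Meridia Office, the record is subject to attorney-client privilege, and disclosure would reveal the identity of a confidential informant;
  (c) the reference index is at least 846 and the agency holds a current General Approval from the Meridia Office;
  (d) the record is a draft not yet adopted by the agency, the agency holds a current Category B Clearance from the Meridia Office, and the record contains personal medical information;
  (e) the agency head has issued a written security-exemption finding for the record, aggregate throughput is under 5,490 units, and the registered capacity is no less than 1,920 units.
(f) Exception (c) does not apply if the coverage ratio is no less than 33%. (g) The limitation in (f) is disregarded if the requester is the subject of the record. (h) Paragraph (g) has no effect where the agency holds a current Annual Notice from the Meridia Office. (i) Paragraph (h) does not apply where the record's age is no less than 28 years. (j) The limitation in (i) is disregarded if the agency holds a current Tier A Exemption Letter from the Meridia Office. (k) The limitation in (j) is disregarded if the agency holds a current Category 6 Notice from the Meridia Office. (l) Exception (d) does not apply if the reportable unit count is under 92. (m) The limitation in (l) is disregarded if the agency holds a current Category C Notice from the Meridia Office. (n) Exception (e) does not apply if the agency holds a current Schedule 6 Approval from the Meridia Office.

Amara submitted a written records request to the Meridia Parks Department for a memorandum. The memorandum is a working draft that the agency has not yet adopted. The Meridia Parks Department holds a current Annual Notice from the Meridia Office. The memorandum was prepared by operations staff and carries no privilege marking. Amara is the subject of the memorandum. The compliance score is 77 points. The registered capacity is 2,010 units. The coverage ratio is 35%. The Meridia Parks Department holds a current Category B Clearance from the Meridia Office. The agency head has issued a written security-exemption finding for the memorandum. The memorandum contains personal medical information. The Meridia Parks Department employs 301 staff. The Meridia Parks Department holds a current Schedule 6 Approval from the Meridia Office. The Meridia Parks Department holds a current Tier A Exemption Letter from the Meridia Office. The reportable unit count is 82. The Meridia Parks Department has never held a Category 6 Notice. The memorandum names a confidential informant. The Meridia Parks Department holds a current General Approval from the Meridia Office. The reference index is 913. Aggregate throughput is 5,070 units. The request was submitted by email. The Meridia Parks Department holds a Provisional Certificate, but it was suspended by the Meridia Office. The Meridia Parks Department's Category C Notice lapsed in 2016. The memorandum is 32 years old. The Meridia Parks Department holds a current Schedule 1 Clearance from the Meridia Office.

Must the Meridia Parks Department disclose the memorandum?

Exception (a) does not apply: there is no Provisional Certificate in force.
Exception (b) does not apply: the memorandum carries no privilege marking.
Exception (c): the reference index is 913, meeting the 846 threshold; a current General Approval is held — every condition holds. But applying paragraphs (f)–(k): (f) is engaged — the coverage ratio is 35%, meeting the 33% threshold. (g) is engaged (Amara is the subject of the memorandum), but yields to (h): (h) operates against (g): a current Annual Notice is held. (i) would limit (h) — the record's age is 32 years, meeting the 28 years threshold — but (j) sets (i) aside: (j) applies — a current Tier A Exemption Letter is held. (k), which would lift (j), does not operate here — no current Category 6 Notice is held. Exception (c) does not apply.
All of (d)'s requirements are met (the memorandum is an unadopted draft; a current Category B Clearance is held; the memorandum contains personal medical information). Turning to paragraphs (l)–(m): (l) applies — the reportable unit count is 82, under the 92 limit. (m), which would lift (l), is not engaged — the Category C Notice is not current. So (d) is unavailable.
Exception (e) is satisfied on its face — a written security-exemption finding has been issued; aggregate throughput is 5,070 units, under the 5,490 units limit; the registered capacity is 2,010 units, meeting the 1,920 units threshold. But: (n) operates against (e): a current Schedule 6 Approval is held. Exception (e) does not apply.
No exception is made out. the Meridia Parks Department falls within the general rule.

Yes — the Meridia Parks Department must disclose the memorandum.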